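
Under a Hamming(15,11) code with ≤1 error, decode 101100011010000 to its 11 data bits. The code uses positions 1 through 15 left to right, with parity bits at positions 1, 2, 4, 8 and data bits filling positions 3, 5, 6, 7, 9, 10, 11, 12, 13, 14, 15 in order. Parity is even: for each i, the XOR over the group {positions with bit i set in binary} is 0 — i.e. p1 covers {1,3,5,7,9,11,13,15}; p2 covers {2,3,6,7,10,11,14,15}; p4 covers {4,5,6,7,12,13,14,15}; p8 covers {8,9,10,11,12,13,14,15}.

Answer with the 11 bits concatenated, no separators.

10001011000

s1 (pos 1,3,5,7,9,11,13,15): 1⊕1⊕0⊕0⊕1⊕1⊕0⊕0 = 0
s2 (pos 2,3,6,7,10,11,14,15): 0⊕1⊕0⊕0⊕0⊕1⊕0⊕0 = 0
s4 (pos 4,5,6,7,12,13,14,15): 1⊕0⊕0⊕0⊕0⊕0⊕0⊕0 = 1
s8 (pos 8,9,10,11,12,13,14,15): 1⊕1⊕0⊕1⊕0⊕0⊕0⊕0 = 1
Syndrome s8…s1 = 1100 → error at position 12.
Flip position 12: 101100011010000 → 101100011011000
Read data bits from positions 3,5,6,7,9,10,11,12,13,14,15: 10001011000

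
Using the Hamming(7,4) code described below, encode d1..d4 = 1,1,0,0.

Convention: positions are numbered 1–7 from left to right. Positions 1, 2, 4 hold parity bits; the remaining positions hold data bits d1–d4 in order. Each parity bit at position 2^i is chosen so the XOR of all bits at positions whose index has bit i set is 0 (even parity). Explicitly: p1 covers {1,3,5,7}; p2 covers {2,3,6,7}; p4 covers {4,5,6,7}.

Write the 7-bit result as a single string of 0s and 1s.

Place data at non-parity positions: p1 p2 1 p4 1 0 0
p1 (pos 1,3,5,7): XOR of data positions = 1⊕1⊕0 = 0
p2 (pos 2,3,6,7): XOR of data positions = 1⊕0⊕0 = 1
p4 (pos 4,5,6,7): XOR of data positions = 1⊕0⊕0 = 1
Codeword: 0111100

0111100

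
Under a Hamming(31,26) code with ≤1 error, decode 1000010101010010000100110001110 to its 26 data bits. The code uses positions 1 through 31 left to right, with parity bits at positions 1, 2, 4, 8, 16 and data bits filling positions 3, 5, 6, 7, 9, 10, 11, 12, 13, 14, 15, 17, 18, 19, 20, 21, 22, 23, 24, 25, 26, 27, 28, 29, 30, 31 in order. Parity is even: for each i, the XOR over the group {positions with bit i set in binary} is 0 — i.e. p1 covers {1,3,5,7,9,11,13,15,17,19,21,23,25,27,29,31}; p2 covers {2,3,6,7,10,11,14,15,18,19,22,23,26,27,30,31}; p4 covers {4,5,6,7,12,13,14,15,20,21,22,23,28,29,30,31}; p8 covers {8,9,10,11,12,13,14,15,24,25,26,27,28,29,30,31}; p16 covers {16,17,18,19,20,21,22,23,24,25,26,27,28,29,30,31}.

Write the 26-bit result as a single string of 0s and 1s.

00100101001000100110001110

s1 (pos 1,3,5,7,9,11,13,15,17,19,21,23,25,27,29,31): 1⊕0⊕0⊕0⊕0⊕0⊕0⊕1⊕0⊕0⊕0⊕1⊕0⊕0⊕1⊕0 = 0
s2 (pos 2,3,6,7,10,11,14,15,18,19,22,23,26,27,30,31): 0⊕0⊕1⊕0⊕1⊕0⊕0⊕1⊕0⊕0⊕0⊕1⊕0⊕0⊕1⊕0 = 1
s4 (pos 4,5,6,7,12,13,14,15,20,21,22,23,28,29,30,31): 0⊕0⊕1⊕0⊕1⊕0⊕0⊕1⊕1⊕0⊕0⊕1⊕1⊕1⊕1⊕0 = 0
s8 (pos 8,9,10,11,12,13,14,15,24,25,26,27,28,29,30,31): 1⊕0⊕1⊕0⊕1⊕0⊕0⊕1⊕1⊕0⊕0⊕0⊕1⊕1⊕1⊕0 = 0
s16 (pos 16,17,18,19,20,21,22,23,24,25,26,27,28,29,30,31): 0⊕0⊕0⊕0⊕1⊕0⊕0⊕1⊕1⊕0⊕0⊕0⊕1⊕1⊕1⊕0 = 0
Syndrome s16…s1 = 00010 → error at position 2.
Flip position 2: 1000010101010010000100110001110 → 1100010101010010000100110001110
Read data bits from positions 3,5,6,7,9,10,11,12,13,14,15,17,18,19,20,21,22,23,24,25,26,27,28,29,30,31: 00100101001000100110001110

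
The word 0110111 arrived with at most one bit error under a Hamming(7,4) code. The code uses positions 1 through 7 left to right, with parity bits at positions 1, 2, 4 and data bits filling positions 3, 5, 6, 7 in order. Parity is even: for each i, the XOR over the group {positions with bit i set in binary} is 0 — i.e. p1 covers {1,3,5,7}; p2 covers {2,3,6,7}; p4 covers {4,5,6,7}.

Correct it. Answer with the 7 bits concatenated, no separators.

s1 (pos 1,3,5,7): 0⊕1⊕1⊕1 = 1
s2 (pos 2,3,6,7): 1⊕1⊕1⊕1 = 0
s4 (pos 4,5,6,7): 0⊕1⊕1⊕1 = 1
Syndrome s4…s1 = 101 → error at position 5.
Flip position 5: 0110111 → 0110011

0110011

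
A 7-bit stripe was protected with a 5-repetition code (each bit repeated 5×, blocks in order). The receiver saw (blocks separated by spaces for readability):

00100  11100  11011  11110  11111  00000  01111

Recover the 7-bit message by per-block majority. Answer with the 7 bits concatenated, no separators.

0111101

Block 1 (00100): 1 one → 0
Block 2 (11100): 3 ones → 1
Block 3 (11011): 4 ones → 1
Block 4 (11110): 4 ones → 1
Block 5 (11111): 5 ones → 1
Block 6 (00000): 0 ones → 0
Block 7 (01111): 4 ones → 1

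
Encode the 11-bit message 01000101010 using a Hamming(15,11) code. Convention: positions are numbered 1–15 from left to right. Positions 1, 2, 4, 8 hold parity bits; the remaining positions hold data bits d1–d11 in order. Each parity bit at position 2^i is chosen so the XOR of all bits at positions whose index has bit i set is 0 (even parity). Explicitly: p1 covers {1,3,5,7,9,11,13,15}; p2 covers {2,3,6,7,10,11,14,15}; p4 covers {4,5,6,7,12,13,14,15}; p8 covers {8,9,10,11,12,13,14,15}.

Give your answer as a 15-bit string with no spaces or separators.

100110010101010

Place data at non-parity positions: p1 p2 0 p4 1 0 0 p8 0 1 0 1 0 1 0
p1 (pos 1,3,5,7,9,11,13,15): XOR of data positions = 0⊕1⊕0⊕0⊕0⊕0⊕0 = 1
p2 (pos 2,3,6,7,10,11,14,15): XOR of data positions = 0⊕0⊕0⊕1⊕0⊕1⊕0 = 0
p4 (pos 4,5,6,7,12,13,14,15): XOR of data positions = 1⊕0⊕0⊕1⊕0⊕1⊕0 = 1
p8 (pos 8,9,10,11,12,13,14,15): XOR of data positions = 0⊕1⊕0⊕1⊕0⊕1⊕0 = 1
Codeword: 100110010101010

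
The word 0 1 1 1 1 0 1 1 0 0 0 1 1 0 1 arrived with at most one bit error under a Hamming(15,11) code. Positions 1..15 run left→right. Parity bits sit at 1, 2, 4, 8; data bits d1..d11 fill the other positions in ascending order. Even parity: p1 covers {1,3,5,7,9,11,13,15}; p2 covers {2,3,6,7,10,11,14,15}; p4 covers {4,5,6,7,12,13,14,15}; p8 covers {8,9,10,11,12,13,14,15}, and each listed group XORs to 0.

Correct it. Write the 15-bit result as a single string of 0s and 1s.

111110110001101

s1 (pos 1,3,5,7,9,11,13,15): 0⊕1⊕1⊕1⊕0⊕0⊕1⊕1 = 1
s2 (pos 2,3,6,7,10,11,14,15): 1⊕1⊕0⊕1⊕0⊕0⊕0⊕1 = 0
s4 (pos 4,5,6,7,12,13,14,15): 1⊕1⊕0⊕1⊕1⊕1⊕0⊕1 = 0
s8 (pos 8,9,10,11,12,13,14,15): 1⊕0⊕0⊕0⊕1⊕1⊕0⊕1 = 0
Syndrome s8…s1 = 0001 → error at position 1.
Flip position 1: 011110110001101 → 111110110001101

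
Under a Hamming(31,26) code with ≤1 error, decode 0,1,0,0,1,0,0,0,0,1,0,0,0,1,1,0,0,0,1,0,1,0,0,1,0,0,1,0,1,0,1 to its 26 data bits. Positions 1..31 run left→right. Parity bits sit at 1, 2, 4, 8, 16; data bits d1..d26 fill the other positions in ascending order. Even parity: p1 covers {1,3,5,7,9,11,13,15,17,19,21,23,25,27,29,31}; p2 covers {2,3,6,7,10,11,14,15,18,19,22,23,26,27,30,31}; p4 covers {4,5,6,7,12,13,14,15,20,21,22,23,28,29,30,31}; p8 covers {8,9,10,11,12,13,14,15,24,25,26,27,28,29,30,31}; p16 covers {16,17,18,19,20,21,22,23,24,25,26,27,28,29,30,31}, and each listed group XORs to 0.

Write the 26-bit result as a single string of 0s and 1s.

01000110011001010010010101

s1 (pos 1,3,5,7,9,11,13,15,17,19,21,23,25,27,29,31): 0⊕0⊕1⊕0⊕0⊕0⊕0⊕1⊕0⊕1⊕1⊕0⊕0⊕1⊕1⊕1 = 1
s2 (pos 2,3,6,7,10,11,14,15,18,19,22,23,26,27,30,31): 1⊕0⊕0⊕0⊕1⊕0⊕1⊕1⊕0⊕1⊕0⊕0⊕0⊕1⊕0⊕1 = 1
s4 (pos 4,5,6,7,12,13,14,15,20,21,22,23,28,29,30,31): 0⊕1⊕0⊕0⊕0⊕0⊕1⊕1⊕0⊕1⊕0⊕0⊕0⊕1⊕0⊕1 = 0
s8 (pos 8,9,10,11,12,13,14,15,24,25,26,27,28,29,30,31): 0⊕0⊕1⊕0⊕0⊕0⊕1⊕1⊕1⊕0⊕0⊕1⊕0⊕1⊕0⊕1 = 1
s16 (pos 16,17,18,19,20,21,22,23,24,25,26,27,28,29,30,31): 0⊕0⊕0⊕1⊕0⊕1⊕0⊕0⊕1⊕0⊕0⊕1⊕0⊕1⊕0⊕1 = 0
Syndrome s16…s1 = 01011 → error at position 11.
Flip position 11: 0100100001000110001010010010101 → 0100100001100110001010010010101
Read data bits from positions 3,5,6,7,9,10,11,12,13,14,15,17,18,19,20,21,22,23,24,25,26,27,28,29,30,31: 01000110011001010010010101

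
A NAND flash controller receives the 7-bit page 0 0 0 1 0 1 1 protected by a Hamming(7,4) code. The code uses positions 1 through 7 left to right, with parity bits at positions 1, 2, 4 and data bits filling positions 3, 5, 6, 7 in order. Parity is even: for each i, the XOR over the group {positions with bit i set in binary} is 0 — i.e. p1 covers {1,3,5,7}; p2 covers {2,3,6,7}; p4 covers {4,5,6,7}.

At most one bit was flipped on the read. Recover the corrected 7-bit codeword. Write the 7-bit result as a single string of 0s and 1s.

0001111

s1 (pos 1,3,5,7): 0⊕0⊕0⊕1 = 1
s2 (pos 2,3,6,7): 0⊕0⊕1⊕1 = 0
s4 (pos 4,5,6,7): 1⊕0⊕1⊕1 = 1
Syndrome s4…s1 = 101 → error at position 5.
Flip position 5: 0001011 → 0001111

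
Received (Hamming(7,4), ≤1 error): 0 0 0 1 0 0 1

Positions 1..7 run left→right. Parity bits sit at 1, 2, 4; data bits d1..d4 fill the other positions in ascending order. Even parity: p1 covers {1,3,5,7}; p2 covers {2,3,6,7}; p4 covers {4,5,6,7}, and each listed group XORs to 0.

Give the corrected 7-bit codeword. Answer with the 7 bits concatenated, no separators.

s1 (pos 1,3,5,7): 0⊕0⊕0⊕1 = 1
s2 (pos 2,3,6,7): 0⊕0⊕0⊕1 = 1
s4 (pos 4,5,6,7): 1⊕0⊕0⊕1 = 0
Syndrome s4…s1 = 011 → error at position 3.
Flip position 3: 0001001 → 0011001

0011001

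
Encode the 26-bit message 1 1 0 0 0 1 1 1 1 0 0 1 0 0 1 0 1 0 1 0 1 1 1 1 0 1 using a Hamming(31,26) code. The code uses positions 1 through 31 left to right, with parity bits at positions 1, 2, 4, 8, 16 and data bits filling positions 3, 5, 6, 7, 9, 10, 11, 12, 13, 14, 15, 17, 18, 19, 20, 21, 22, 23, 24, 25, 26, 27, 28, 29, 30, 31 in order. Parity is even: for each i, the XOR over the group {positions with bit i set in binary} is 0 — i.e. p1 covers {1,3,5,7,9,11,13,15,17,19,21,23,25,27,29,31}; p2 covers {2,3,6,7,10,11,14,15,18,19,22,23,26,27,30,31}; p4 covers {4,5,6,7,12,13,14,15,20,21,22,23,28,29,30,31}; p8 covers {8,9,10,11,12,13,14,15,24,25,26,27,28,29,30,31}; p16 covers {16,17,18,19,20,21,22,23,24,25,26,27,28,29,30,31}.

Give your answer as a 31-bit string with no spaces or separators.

0110100001111001100101010111101

Place data at non-parity positions: p1 p2 1 p4 1 0 0 p8 0 1 1 1 1 0 0 p16 1 0 0 1 0 1 0 1 0 1 1 1 1 0 1
p1 (pos 1,3,5,7,9,11,13,15,17,19,21,23,25,27,29,31): XOR of data positions = 1⊕1⊕0⊕0⊕1⊕1⊕0⊕1⊕0⊕0⊕0⊕0⊕1⊕1⊕1 = 0
p2 (pos 2,3,6,7,10,11,14,15,18,19,22,23,26,27,30,31): XOR of data positions = 1⊕0⊕0⊕1⊕1⊕0⊕0⊕0⊕0⊕1⊕0⊕1⊕1⊕0⊕1 = 1
p4 (pos 4,5,6,7,12,13,14,15,20,21,22,23,28,29,30,31): XOR of data positions = 1⊕0⊕0⊕1⊕1⊕0⊕0⊕1⊕0⊕1⊕0⊕1⊕1⊕0⊕1 = 0
p8 (pos 8,9,10,11,12,13,14,15,24,25,26,27,28,29,30,31): XOR of data positions = 0⊕1⊕1⊕1⊕1⊕0⊕0⊕1⊕0⊕1⊕1⊕1⊕1⊕0⊕1 = 0
p16 (pos 16,17,18,19,20,21,22,23,24,25,26,27,28,29,30,31): XOR of data positions = 1⊕0⊕0⊕1⊕0⊕1⊕0⊕1⊕0⊕1⊕1⊕1⊕1⊕0⊕1 = 1
Codeword: 0110100001111001100101010111101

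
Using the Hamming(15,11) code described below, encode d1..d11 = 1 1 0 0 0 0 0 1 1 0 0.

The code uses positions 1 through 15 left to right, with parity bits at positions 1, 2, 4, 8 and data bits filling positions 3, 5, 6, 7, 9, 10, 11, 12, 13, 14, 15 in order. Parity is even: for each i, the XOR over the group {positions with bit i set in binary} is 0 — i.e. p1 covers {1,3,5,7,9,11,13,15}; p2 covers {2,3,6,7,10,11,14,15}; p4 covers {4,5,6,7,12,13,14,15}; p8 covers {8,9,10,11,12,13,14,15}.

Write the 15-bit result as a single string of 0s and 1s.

Place data at non-parity positions: p1 p2 1 p4 1 0 0 p8 0 0 0 1 1 0 0
p1 (pos 1,3,5,7,9,11,13,15): XOR of data positions = 1⊕1⊕0⊕0⊕0⊕1⊕0 = 1
p2 (pos 2,3,6,7,10,11,14,15): XOR of data positions = 1⊕0⊕0⊕0⊕0⊕0⊕0 = 1
p4 (pos 4,5,6,7,12,13,14,15): XOR of data positions = 1⊕0⊕0⊕1⊕1⊕0⊕0 = 1
p8 (pos 8,9,10,11,12,13,14,15): XOR of data positions = 0⊕0⊕0⊕1⊕1⊕0⊕0 = 0
Codeword: 111110000001100

111110000001100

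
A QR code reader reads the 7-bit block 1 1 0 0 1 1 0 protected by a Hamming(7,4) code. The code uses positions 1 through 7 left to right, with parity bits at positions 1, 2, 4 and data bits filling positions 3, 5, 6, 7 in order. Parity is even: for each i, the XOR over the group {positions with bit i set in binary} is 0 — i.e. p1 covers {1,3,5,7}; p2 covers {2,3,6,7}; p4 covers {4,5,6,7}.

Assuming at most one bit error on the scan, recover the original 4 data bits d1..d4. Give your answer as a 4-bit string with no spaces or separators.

s1 (pos 1,3,5,7): 1⊕0⊕1⊕0 = 0
s2 (pos 2,3,6,7): 1⊕0⊕1⊕0 = 0
s4 (pos 4,5,6,7): 0⊕1⊕1⊕0 = 0
Syndrome s4…s1 = 000 → no error.
Read data bits from positions 3,5,6,7: 0110

0110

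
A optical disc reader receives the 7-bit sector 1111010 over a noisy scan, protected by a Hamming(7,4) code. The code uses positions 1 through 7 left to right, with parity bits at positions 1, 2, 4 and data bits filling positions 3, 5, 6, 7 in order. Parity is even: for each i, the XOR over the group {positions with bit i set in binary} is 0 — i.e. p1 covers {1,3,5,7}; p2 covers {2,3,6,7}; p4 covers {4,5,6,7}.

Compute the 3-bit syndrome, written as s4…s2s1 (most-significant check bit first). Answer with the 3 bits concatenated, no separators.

010

s1 (pos 1,3,5,7): 1⊕1⊕0⊕0 = 0
s2 (pos 2,3,6,7): 1⊕1⊕1⊕0 = 1
s4 (pos 4,5,6,7): 1⊕0⊕1⊕0 = 0
Syndrome s4…s1 = 010 → error at position 2.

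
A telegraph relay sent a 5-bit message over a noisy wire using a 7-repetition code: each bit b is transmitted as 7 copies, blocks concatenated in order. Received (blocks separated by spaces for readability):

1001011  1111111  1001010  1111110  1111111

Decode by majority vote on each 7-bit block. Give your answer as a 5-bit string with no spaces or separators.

Block 1 (1001011): 4 ones → 1
Block 2 (1111111): 7 ones → 1
Block 3 (1001010): 3 ones → 0
Block 4 (1111110): 6 ones → 1
Block 5 (1111111): 7 ones → 1

11011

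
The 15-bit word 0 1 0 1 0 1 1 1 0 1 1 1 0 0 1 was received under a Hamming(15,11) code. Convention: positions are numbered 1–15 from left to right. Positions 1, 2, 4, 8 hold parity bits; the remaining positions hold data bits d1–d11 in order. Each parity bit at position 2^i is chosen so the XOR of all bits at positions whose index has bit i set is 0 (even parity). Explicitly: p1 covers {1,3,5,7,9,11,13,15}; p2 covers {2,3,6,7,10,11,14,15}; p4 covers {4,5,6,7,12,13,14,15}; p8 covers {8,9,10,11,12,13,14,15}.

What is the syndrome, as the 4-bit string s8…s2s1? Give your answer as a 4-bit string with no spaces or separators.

1101

s1 (pos 1,3,5,7,9,11,13,15): 0⊕0⊕0⊕1⊕0⊕1⊕0⊕1 = 1
s2 (pos 2,3,6,7,10,11,14,15): 1⊕0⊕1⊕1⊕1⊕1⊕0⊕1 = 0
s4 (pos 4,5,6,7,12,13,14,15): 1⊕0⊕1⊕1⊕1⊕0⊕0⊕1 = 1
s8 (pos 8,9,10,11,12,13,14,15): 1⊕0⊕1⊕1⊕1⊕0⊕0⊕1 = 1
Syndrome s8…s1 = 1101 → error at position 13.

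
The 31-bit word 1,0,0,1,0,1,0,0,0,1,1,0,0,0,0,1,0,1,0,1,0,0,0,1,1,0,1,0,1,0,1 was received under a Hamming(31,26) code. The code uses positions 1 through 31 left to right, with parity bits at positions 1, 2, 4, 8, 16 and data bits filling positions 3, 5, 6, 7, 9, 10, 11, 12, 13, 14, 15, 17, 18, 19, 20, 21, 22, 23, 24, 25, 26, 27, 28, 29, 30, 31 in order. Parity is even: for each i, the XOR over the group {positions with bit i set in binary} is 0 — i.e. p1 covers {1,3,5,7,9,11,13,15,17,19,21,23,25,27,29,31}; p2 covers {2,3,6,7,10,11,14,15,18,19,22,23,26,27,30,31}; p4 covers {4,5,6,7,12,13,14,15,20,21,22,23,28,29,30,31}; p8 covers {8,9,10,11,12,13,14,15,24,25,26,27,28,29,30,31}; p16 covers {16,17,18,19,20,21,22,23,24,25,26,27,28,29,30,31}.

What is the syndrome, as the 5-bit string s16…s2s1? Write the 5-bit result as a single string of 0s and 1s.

01100

s1 (pos 1,3,5,7,9,11,13,15,17,19,21,23,25,27,29,31): 1⊕0⊕0⊕0⊕0⊕1⊕0⊕0⊕0⊕0⊕0⊕0⊕1⊕1⊕1⊕1 = 0
s2 (pos 2,3,6,7,10,11,14,15,18,19,22,23,26,27,30,31): 0⊕0⊕1⊕0⊕1⊕1⊕0⊕0⊕1⊕0⊕0⊕0⊕0⊕1⊕0⊕1 = 0
s4 (pos 4,5,6,7,12,13,14,15,20,21,22,23,28,29,30,31): 1⊕0⊕1⊕0⊕0⊕0⊕0⊕0⊕1⊕0⊕0⊕0⊕0⊕1⊕0⊕1 = 1
s8 (pos 8,9,10,11,12,13,14,15,24,25,26,27,28,29,30,31): 0⊕0⊕1⊕1⊕0⊕0⊕0⊕0⊕1⊕1⊕0⊕1⊕0⊕1⊕0⊕1 = 1
s16 (pos 16,17,18,19,20,21,22,23,24,25,26,27,28,29,30,31): 1⊕0⊕1⊕0⊕1⊕0⊕0⊕0⊕1⊕1⊕0⊕1⊕0⊕1⊕0⊕1 = 0
Syndrome s16…s1 = 01100 → error at position 12.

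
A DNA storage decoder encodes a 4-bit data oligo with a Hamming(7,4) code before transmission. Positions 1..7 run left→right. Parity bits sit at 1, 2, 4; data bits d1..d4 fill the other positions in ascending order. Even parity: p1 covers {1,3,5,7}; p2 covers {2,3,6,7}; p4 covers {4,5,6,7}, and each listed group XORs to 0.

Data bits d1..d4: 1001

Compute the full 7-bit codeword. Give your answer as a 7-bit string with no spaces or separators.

Place data at non-parity positions: p1 p2 1 p4 0 0 1
p1 (pos 1,3,5,7): XOR of data positions = 1⊕0⊕1 = 0
p2 (pos 2,3,6,7): XOR of data positions = 1⊕0⊕1 = 0
p4 (pos 4,5,6,7): XOR of data positions = 0⊕0⊕1 = 1
Codeword: 0011001

0011001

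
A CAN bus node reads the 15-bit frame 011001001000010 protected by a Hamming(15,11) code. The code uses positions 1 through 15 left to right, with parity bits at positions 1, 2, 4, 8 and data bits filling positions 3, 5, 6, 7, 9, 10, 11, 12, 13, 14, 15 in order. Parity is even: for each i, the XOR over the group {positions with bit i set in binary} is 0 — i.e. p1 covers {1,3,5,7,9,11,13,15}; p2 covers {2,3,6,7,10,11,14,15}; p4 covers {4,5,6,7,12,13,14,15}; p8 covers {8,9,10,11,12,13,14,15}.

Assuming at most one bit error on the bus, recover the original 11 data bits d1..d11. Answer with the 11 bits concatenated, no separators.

10101000010

s1 (pos 1,3,5,7,9,11,13,15): 0⊕1⊕0⊕0⊕1⊕0⊕0⊕0 = 0
s2 (pos 2,3,6,7,10,11,14,15): 1⊕1⊕1⊕0⊕0⊕0⊕1⊕0 = 0
s4 (pos 4,5,6,7,12,13,14,15): 0⊕0⊕1⊕0⊕0⊕0⊕1⊕0 = 0
s8 (pos 8,9,10,11,12,13,14,15): 0⊕1⊕0⊕0⊕0⊕0⊕1⊕0 = 0
Syndrome s8…s1 = 0000 → no error.
Read data bits from positions 3,5,6,7,9,10,11,12,13,14,15: 10101000010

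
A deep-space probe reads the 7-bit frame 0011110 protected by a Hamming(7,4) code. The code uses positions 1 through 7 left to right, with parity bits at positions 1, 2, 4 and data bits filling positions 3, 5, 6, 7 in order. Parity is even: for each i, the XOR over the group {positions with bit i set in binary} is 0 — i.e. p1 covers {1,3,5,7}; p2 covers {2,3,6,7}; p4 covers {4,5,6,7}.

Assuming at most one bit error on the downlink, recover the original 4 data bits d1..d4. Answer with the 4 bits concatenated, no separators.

s1 (pos 1,3,5,7): 0⊕1⊕1⊕0 = 0
s2 (pos 2,3,6,7): 0⊕1⊕1⊕0 = 0
s4 (pos 4,5,6,7): 1⊕1⊕1⊕0 = 1
Syndrome s4…s1 = 100 → error at position 4.
Flip position 4: 0011110 → 0010110
Read data bits from positions 3,5,6,7: 1110

1110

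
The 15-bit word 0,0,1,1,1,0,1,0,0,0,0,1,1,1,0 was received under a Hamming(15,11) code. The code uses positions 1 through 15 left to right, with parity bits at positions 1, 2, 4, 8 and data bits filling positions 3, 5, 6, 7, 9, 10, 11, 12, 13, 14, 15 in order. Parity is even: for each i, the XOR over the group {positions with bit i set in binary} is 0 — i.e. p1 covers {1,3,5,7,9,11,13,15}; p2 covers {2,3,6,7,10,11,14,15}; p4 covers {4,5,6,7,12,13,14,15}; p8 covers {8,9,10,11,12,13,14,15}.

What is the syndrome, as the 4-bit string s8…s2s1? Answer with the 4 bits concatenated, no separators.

s1 (pos 1,3,5,7,9,11,13,15): 0⊕1⊕1⊕1⊕0⊕0⊕1⊕0 = 0
s2 (pos 2,3,6,7,10,11,14,15): 0⊕1⊕0⊕1⊕0⊕0⊕1⊕0 = 1
s4 (pos 4,5,6,7,12,13,14,15): 1⊕1⊕0⊕1⊕1⊕1⊕1⊕0 = 0
s8 (pos 8,9,10,11,12,13,14,15): 0⊕0⊕0⊕0⊕1⊕1⊕1⊕0 = 1
Syndrome s8…s1 = 1010 → error at position 10.

1010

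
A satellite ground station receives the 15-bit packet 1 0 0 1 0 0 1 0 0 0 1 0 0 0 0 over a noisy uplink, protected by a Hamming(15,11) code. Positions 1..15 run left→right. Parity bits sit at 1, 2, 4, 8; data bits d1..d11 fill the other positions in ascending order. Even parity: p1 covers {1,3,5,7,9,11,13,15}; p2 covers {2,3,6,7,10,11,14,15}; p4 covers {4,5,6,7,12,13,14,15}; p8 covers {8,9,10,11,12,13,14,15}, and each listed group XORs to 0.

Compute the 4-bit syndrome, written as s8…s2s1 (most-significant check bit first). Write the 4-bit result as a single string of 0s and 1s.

1001

s1 (pos 1,3,5,7,9,11,13,15): 1⊕0⊕0⊕1⊕0⊕1⊕0⊕0 = 1
s2 (pos 2,3,6,7,10,11,14,15): 0⊕0⊕0⊕1⊕0⊕1⊕0⊕0 = 0
s4 (pos 4,5,6,7,12,13,14,15): 1⊕0⊕0⊕1⊕0⊕0⊕0⊕0 = 0
s8 (pos 8,9,10,11,12,13,14,15): 0⊕0⊕0⊕1⊕0⊕0⊕0⊕0 = 1
Syndrome s8…s1 = 1001 → error at position 9.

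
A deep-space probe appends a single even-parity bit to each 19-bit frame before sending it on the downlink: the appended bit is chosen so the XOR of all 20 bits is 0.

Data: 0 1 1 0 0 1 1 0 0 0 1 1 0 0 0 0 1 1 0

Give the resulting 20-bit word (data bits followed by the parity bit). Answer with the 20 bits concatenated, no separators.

01100110001100001100

XOR of the 19 data bits: 0⊕1⊕1⊕0⊕0⊕1⊕1⊕0⊕0⊕0⊕1⊕1⊕0⊕0⊕0⊕0⊕1⊕1⊕0 = 0
Parity bit = 0 (so all 20 bits XOR to 0).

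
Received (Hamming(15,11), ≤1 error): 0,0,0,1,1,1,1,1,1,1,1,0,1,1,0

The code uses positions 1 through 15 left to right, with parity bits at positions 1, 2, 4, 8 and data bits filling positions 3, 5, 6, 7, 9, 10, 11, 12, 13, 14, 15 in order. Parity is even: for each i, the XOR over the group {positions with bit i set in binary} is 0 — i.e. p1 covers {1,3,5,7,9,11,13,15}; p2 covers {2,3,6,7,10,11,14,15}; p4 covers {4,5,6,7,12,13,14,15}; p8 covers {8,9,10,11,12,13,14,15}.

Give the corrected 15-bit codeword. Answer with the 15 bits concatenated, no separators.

s1 (pos 1,3,5,7,9,11,13,15): 0⊕0⊕1⊕1⊕1⊕1⊕1⊕0 = 1
s2 (pos 2,3,6,7,10,11,14,15): 0⊕0⊕1⊕1⊕1⊕1⊕1⊕0 = 1
s4 (pos 4,5,6,7,12,13,14,15): 1⊕1⊕1⊕1⊕0⊕1⊕1⊕0 = 0
s8 (pos 8,9,10,11,12,13,14,15): 1⊕1⊕1⊕1⊕0⊕1⊕1⊕0 = 0
Syndrome s8…s1 = 0011 → error at position 3.
Flip position 3: 000111111110110 → 001111111110110

001111111110110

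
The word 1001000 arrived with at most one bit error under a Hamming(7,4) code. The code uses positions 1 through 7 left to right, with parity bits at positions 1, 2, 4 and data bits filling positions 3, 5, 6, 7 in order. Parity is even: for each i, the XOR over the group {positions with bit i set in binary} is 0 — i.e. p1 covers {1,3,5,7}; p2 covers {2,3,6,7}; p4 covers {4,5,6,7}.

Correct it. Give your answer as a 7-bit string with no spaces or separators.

s1 (pos 1,3,5,7): 1⊕0⊕0⊕0 = 1
s2 (pos 2,3,6,7): 0⊕0⊕0⊕0 = 0
s4 (pos 4,5,6,7): 1⊕0⊕0⊕0 = 1
Syndrome s4…s1 = 101 → error at position 5.
Flip position 5: 1001000 → 1001100

1001100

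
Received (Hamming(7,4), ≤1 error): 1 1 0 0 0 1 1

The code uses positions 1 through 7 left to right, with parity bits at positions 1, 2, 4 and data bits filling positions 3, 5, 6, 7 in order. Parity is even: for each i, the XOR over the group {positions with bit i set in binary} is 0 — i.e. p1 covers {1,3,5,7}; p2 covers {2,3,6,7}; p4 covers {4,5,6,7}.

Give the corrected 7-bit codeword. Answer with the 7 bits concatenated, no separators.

1000011

s1 (pos 1,3,5,7): 1⊕0⊕0⊕1 = 0
s2 (pos 2,3,6,7): 1⊕0⊕1⊕1 = 1
s4 (pos 4,5,6,7): 0⊕0⊕1⊕1 = 0
Syndrome s4…s1 = 010 → error at position 2.
Flip position 2: 1100011 → 1000011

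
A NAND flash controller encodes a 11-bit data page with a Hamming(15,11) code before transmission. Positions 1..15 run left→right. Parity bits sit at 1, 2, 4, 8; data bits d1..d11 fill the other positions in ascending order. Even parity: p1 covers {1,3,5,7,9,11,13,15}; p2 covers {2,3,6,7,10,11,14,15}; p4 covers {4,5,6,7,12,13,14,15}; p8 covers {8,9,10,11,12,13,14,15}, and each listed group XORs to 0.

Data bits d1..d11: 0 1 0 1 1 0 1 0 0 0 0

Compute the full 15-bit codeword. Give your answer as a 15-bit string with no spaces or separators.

000010101010000

Place data at non-parity positions: p1 p2 0 p4 1 0 1 p8 1 0 1 0 0 0 0
p1 (pos 1,3,5,7,9,11,13,15): XOR of data positions = 0⊕1⊕1⊕1⊕1⊕0⊕0 = 0
p2 (pos 2,3,6,7,10,11,14,15): XOR of data positions = 0⊕0⊕1⊕0⊕1⊕0⊕0 = 0
p4 (pos 4,5,6,7,12,13,14,15): XOR of data positions = 1⊕0⊕1⊕0⊕0⊕0⊕0 = 0
p8 (pos 8,9,10,11,12,13,14,15): XOR of data positions = 1⊕0⊕1⊕0⊕0⊕0⊕0 = 0
Codeword: 000010101010000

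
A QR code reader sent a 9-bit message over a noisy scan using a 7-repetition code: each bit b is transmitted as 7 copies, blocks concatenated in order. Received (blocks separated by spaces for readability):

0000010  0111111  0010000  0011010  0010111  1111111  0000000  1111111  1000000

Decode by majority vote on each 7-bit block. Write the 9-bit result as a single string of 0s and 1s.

010011010

Block 1 (0000010): 1 one → 0
Block 2 (0111111): 6 ones → 1
Block 3 (0010000): 1 one → 0
Block 4 (0011010): 3 ones → 0
Block 5 (0010111): 4 ones → 1
Block 6 (1111111): 7 ones → 1
Block 7 (0000000): 0 ones → 0
Block 8 (1111111): 7 ones → 1
Block 9 (1000000): 1 one → 0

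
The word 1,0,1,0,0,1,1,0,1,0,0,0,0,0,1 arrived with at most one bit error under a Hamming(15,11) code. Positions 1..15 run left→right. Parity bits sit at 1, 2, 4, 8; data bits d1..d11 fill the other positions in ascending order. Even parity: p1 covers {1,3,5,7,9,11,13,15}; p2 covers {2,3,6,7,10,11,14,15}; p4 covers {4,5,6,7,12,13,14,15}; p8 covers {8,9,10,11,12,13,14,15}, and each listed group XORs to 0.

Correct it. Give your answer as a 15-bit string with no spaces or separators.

101011101000001

s1 (pos 1,3,5,7,9,11,13,15): 1⊕1⊕0⊕1⊕1⊕0⊕0⊕1 = 1
s2 (pos 2,3,6,7,10,11,14,15): 0⊕1⊕1⊕1⊕0⊕0⊕0⊕1 = 0
s4 (pos 4,5,6,7,12,13,14,15): 0⊕0⊕1⊕1⊕0⊕0⊕0⊕1 = 1
s8 (pos 8,9,10,11,12,13,14,15): 0⊕1⊕0⊕0⊕0⊕0⊕0⊕1 = 0
Syndrome s8…s1 = 0101 → error at position 5.
Flip position 5: 101001101000001 → 101011101000001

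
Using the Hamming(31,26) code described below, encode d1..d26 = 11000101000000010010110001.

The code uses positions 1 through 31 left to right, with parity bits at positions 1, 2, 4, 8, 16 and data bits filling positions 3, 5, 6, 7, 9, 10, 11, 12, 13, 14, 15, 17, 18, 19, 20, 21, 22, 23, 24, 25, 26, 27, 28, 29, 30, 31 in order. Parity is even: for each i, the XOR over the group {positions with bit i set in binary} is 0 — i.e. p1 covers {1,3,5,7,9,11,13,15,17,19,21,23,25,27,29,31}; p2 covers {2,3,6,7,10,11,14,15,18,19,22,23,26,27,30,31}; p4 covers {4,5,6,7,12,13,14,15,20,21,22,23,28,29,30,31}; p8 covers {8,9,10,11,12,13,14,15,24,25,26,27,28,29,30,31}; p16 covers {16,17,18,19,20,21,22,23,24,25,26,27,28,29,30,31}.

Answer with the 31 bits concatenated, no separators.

1110100001010001000010010110001

Place data at non-parity positions: p1 p2 1 p4 1 0 0 p8 0 1 0 1 0 0 0 p16 0 0 0 0 1 0 0 1 0 1 1 0 0 0 1
p1 (pos 1,3,5,7,9,11,13,15,17,19,21,23,25,27,29,31): XOR of data positions = 1⊕1⊕0⊕0⊕0⊕0⊕0⊕0⊕0⊕1⊕0⊕0⊕1⊕0⊕1 = 1
p2 (pos 2,3,6,7,10,11,14,15,18,19,22,23,26,27,30,31): XOR of data positions = 1⊕0⊕0⊕1⊕0⊕0⊕0⊕0⊕0⊕0⊕0⊕1⊕1⊕0⊕1 = 1
p4 (pos 4,5,6,7,12,13,14,15,20,21,22,23,28,29,30,31): XOR of data positions = 1⊕0⊕0⊕1⊕0⊕0⊕0⊕0⊕1⊕0⊕0⊕0⊕0⊕0⊕1 = 0
p8 (pos 8,9,10,11,12,13,14,15,24,25,26,27,28,29,30,31): XOR of data positions = 0⊕1⊕0⊕1⊕0⊕0⊕0⊕1⊕0⊕1⊕1⊕0⊕0⊕0⊕1 = 0
p16 (pos 16,17,18,19,20,21,22,23,24,25,26,27,28,29,30,31): XOR of data positions = 0⊕0⊕0⊕0⊕1⊕0⊕0⊕1⊕0⊕1⊕1⊕0⊕0⊕0⊕1 = 1
Codeword: 1110100001010001000010010110001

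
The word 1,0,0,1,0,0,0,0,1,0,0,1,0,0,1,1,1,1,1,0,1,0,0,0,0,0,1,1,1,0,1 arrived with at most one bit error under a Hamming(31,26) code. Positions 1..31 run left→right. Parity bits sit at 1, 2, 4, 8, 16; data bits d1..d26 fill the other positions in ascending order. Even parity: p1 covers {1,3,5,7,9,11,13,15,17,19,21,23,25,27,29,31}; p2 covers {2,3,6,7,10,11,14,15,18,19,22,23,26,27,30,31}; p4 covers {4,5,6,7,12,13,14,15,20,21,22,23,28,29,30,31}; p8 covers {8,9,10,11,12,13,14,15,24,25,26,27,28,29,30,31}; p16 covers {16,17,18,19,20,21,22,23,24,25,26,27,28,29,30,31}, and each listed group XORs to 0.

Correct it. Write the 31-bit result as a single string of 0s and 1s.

s1 (pos 1,3,5,7,9,11,13,15,17,19,21,23,25,27,29,31): 1⊕0⊕0⊕0⊕1⊕0⊕0⊕1⊕1⊕1⊕1⊕0⊕0⊕1⊕1⊕1 = 1
s2 (pos 2,3,6,7,10,11,14,15,18,19,22,23,26,27,30,31): 0⊕0⊕0⊕0⊕0⊕0⊕0⊕1⊕1⊕1⊕0⊕0⊕0⊕1⊕0⊕1 = 1
s4 (pos 4,5,6,7,12,13,14,15,20,21,22,23,28,29,30,31): 1⊕0⊕0⊕0⊕1⊕0⊕0⊕1⊕0⊕1⊕0⊕0⊕1⊕1⊕0⊕1 = 1
s8 (pos 8,9,10,11,12,13,14,15,24,25,26,27,28,29,30,31): 0⊕1⊕0⊕0⊕1⊕0⊕0⊕1⊕0⊕0⊕0⊕1⊕1⊕1⊕0⊕1 = 1
s16 (pos 16,17,18,19,20,21,22,23,24,25,26,27,28,29,30,31): 1⊕1⊕1⊕1⊕0⊕1⊕0⊕0⊕0⊕0⊕0⊕1⊕1⊕1⊕0⊕1 = 1
Syndrome s16…s1 = 11111 → error at position 31.
Flip position 31: 1001000010010011111010000011101 → 1001000010010011111010000011100

1001000010010011111010000011100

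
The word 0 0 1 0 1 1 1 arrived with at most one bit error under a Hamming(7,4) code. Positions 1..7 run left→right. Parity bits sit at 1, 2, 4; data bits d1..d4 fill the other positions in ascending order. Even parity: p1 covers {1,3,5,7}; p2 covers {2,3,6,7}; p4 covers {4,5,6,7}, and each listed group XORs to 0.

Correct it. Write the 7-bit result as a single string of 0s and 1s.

s1 (pos 1,3,5,7): 0⊕1⊕1⊕1 = 1
s2 (pos 2,3,6,7): 0⊕1⊕1⊕1 = 1
s4 (pos 4,5,6,7): 0⊕1⊕1⊕1 = 1
Syndrome s4…s1 = 111 → error at position 7.
Flip position 7: 0010111 → 0010110

0010110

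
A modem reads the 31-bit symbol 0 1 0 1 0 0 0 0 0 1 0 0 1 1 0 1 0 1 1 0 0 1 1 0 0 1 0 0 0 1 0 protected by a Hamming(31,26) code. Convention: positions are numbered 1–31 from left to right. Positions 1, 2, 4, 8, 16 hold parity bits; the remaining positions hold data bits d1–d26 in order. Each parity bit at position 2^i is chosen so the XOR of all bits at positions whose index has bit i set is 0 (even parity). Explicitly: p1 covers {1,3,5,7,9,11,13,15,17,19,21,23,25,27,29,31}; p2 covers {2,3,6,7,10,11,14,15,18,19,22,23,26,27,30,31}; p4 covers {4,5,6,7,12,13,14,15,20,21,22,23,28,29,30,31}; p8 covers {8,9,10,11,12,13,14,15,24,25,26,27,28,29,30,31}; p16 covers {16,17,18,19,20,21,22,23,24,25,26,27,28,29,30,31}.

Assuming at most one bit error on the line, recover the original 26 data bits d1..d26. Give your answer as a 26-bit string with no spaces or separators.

00000100110011001100110010

s1 (pos 1,3,5,7,9,11,13,15,17,19,21,23,25,27,29,31): 0⊕0⊕0⊕0⊕0⊕0⊕1⊕0⊕0⊕1⊕0⊕1⊕0⊕0⊕0⊕0 = 1
s2 (pos 2,3,6,7,10,11,14,15,18,19,22,23,26,27,30,31): 1⊕0⊕0⊕0⊕1⊕0⊕1⊕0⊕1⊕1⊕1⊕1⊕1⊕0⊕1⊕0 = 1
s4 (pos 4,5,6,7,12,13,14,15,20,21,22,23,28,29,30,31): 1⊕0⊕0⊕0⊕0⊕1⊕1⊕0⊕0⊕0⊕1⊕1⊕0⊕0⊕1⊕0 = 0
s8 (pos 8,9,10,11,12,13,14,15,24,25,26,27,28,29,30,31): 0⊕0⊕1⊕0⊕0⊕1⊕1⊕0⊕0⊕0⊕1⊕0⊕0⊕0⊕1⊕0 = 1
s16 (pos 16,17,18,19,20,21,22,23,24,25,26,27,28,29,30,31): 1⊕0⊕1⊕1⊕0⊕0⊕1⊕1⊕0⊕0⊕1⊕0⊕0⊕0⊕1⊕0 = 1
Syndrome s16…s1 = 11011 → error at position 27.
Flip position 27: 0101000001001101011001100100010 → 0101000001001101011001100110010
Read data bits from positions 3,5,6,7,9,10,11,12,13,14,15,17,18,19,20,21,22,23,24,25,26,27,28,29,30,31: 00000100110011001100110010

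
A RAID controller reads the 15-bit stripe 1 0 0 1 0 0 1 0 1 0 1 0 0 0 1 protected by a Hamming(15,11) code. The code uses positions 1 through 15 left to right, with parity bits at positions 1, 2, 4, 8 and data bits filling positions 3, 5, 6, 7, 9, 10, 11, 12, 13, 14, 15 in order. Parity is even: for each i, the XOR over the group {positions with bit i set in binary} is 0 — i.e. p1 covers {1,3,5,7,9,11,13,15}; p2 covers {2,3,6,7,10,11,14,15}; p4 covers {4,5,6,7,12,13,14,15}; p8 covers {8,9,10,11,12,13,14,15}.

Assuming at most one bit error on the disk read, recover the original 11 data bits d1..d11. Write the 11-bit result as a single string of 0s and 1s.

s1 (pos 1,3,5,7,9,11,13,15): 1⊕0⊕0⊕1⊕1⊕1⊕0⊕1 = 1
s2 (pos 2,3,6,7,10,11,14,15): 0⊕0⊕0⊕1⊕0⊕1⊕0⊕1 = 1
s4 (pos 4,5,6,7,12,13,14,15): 1⊕0⊕0⊕1⊕0⊕0⊕0⊕1 = 1
s8 (pos 8,9,10,11,12,13,14,15): 0⊕1⊕0⊕1⊕0⊕0⊕0⊕1 = 1
Syndrome s8…s1 = 1111 → error at position 15.
Flip position 15: 100100101010001 → 100100101010000
Read data bits from positions 3,5,6,7,9,10,11,12,13,14,15: 00011010000

00011010000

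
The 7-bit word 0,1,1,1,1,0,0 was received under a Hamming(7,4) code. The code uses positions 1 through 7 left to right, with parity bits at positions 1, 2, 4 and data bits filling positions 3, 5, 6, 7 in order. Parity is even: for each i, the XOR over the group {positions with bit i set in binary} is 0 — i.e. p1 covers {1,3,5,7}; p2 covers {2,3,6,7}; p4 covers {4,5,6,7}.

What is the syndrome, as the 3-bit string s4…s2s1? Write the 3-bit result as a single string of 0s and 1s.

000

s1 (pos 1,3,5,7): 0⊕1⊕1⊕0 = 0
s2 (pos 2,3,6,7): 1⊕1⊕0⊕0 = 0
s4 (pos 4,5,6,7): 1⊕1⊕0⊕0 = 0
Syndrome s4…s1 = 000 → no error.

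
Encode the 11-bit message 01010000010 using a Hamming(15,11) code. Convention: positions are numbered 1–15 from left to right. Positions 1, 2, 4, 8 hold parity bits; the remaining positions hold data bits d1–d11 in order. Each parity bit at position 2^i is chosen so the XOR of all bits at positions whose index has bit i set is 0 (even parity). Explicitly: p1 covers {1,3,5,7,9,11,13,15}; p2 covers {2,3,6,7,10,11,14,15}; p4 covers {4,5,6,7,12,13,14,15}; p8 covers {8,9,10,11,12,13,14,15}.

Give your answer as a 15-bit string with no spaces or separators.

Place data at non-parity positions: p1 p2 0 p4 1 0 1 p8 0 0 0 0 0 1 0
p1 (pos 1,3,5,7,9,11,13,15): XOR of data positions = 0⊕1⊕1⊕0⊕0⊕0⊕0 = 0
p2 (pos 2,3,6,7,10,11,14,15): XOR of data positions = 0⊕0⊕1⊕0⊕0⊕1⊕0 = 0
p4 (pos 4,5,6,7,12,13,14,15): XOR of data positions = 1⊕0⊕1⊕0⊕0⊕1⊕0 = 1
p8 (pos 8,9,10,11,12,13,14,15): XOR of data positions = 0⊕0⊕0⊕0⊕0⊕1⊕0 = 1
Codeword: 000110110000010

000110110000010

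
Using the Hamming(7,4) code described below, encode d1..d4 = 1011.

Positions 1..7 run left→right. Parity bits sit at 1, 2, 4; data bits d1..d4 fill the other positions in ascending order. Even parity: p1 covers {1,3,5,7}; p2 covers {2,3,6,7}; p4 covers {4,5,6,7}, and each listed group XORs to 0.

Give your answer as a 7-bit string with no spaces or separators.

Place data at non-parity positions: p1 p2 1 p4 0 1 1
p1 (pos 1,3,5,7): XOR of data positions = 1⊕0⊕1 = 0
p2 (pos 2,3,6,7): XOR of data positions = 1⊕1⊕1 = 1
p4 (pos 4,5,6,7): XOR of data positions = 0⊕1⊕1 = 0
Codeword: 0110011

0110011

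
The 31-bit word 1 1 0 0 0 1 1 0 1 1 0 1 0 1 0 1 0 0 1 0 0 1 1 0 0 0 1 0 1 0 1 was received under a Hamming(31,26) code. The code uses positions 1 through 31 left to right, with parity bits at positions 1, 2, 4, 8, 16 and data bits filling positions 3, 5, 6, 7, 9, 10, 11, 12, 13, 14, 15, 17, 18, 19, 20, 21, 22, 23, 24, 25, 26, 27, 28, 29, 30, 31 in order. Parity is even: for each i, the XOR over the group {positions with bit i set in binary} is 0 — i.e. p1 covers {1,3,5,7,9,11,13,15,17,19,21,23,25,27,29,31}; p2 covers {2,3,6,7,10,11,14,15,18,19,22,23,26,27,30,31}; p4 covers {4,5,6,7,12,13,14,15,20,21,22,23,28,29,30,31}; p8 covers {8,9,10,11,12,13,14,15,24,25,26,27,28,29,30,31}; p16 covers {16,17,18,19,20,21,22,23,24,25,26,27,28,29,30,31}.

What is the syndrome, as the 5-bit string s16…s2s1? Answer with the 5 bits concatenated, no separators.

11000

s1 (pos 1,3,5,7,9,11,13,15,17,19,21,23,25,27,29,31): 1⊕0⊕0⊕1⊕1⊕0⊕0⊕0⊕0⊕1⊕0⊕1⊕0⊕1⊕1⊕1 = 0
s2 (pos 2,3,6,7,10,11,14,15,18,19,22,23,26,27,30,31): 1⊕0⊕1⊕1⊕1⊕0⊕1⊕0⊕0⊕1⊕1⊕1⊕0⊕1⊕0⊕1 = 0
s4 (pos 4,5,6,7,12,13,14,15,20,21,22,23,28,29,30,31): 0⊕0⊕1⊕1⊕1⊕0⊕1⊕0⊕0⊕0⊕1⊕1⊕0⊕1⊕0⊕1 = 0
s8 (pos 8,9,10,11,12,13,14,15,24,25,26,27,28,29,30,31): 0⊕1⊕1⊕0⊕1⊕0⊕1⊕0⊕0⊕0⊕0⊕1⊕0⊕1⊕0⊕1 = 1
s16 (pos 16,17,18,19,20,21,22,23,24,25,26,27,28,29,30,31): 1⊕0⊕0⊕1⊕0⊕0⊕1⊕1⊕0⊕0⊕0⊕1⊕0⊕1⊕0⊕1 = 1
Syndrome s16…s1 = 11000 → error at position 24.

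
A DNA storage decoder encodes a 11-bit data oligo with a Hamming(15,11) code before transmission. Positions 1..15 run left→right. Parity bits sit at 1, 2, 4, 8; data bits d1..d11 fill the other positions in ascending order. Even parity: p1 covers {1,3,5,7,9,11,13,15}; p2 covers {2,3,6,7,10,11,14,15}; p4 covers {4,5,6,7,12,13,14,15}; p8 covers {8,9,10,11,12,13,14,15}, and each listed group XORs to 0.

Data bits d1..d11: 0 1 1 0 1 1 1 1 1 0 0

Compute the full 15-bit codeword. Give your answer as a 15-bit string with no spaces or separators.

010011011111100

Place data at non-parity positions: p1 p2 0 p4 1 1 0 p8 1 1 1 1 1 0 0
p1 (pos 1,3,5,7,9,11,13,15): XOR of data positions = 0⊕1⊕0⊕1⊕1⊕1⊕0 = 0
p2 (pos 2,3,6,7,10,11,14,15): XOR of data positions = 0⊕1⊕0⊕1⊕1⊕0⊕0 = 1
p4 (pos 4,5,6,7,12,13,14,15): XOR of data positions = 1⊕1⊕0⊕1⊕1⊕0⊕0 = 0
p8 (pos 8,9,10,11,12,13,14,15): XOR of data positions = 1⊕1⊕1⊕1⊕1⊕0⊕0 = 1
Codeword: 010011011111100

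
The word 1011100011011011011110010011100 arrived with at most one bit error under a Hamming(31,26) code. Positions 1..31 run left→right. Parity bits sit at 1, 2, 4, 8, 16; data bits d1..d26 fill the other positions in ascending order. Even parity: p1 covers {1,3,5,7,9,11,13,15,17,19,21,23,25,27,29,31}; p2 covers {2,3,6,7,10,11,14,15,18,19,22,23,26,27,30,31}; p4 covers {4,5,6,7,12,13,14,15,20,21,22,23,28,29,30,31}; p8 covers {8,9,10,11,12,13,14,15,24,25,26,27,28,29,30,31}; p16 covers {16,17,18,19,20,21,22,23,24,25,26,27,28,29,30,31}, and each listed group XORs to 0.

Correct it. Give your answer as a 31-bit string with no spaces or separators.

1011100011011011011110010010100

s1 (pos 1,3,5,7,9,11,13,15,17,19,21,23,25,27,29,31): 1⊕1⊕1⊕0⊕1⊕0⊕1⊕1⊕0⊕1⊕1⊕0⊕0⊕1⊕1⊕0 = 0
s2 (pos 2,3,6,7,10,11,14,15,18,19,22,23,26,27,30,31): 0⊕1⊕0⊕0⊕1⊕0⊕0⊕1⊕1⊕1⊕0⊕0⊕0⊕1⊕0⊕0 = 0
s4 (pos 4,5,6,7,12,13,14,15,20,21,22,23,28,29,30,31): 1⊕1⊕0⊕0⊕1⊕1⊕0⊕1⊕1⊕1⊕0⊕0⊕1⊕1⊕0⊕0 = 1
s8 (pos 8,9,10,11,12,13,14,15,24,25,26,27,28,29,30,31): 0⊕1⊕1⊕0⊕1⊕1⊕0⊕1⊕1⊕0⊕0⊕1⊕1⊕1⊕0⊕0 = 1
s16 (pos 16,17,18,19,20,21,22,23,24,25,26,27,28,29,30,31): 1⊕0⊕1⊕1⊕1⊕1⊕0⊕0⊕1⊕0⊕0⊕1⊕1⊕1⊕0⊕0 = 1
Syndrome s16…s1 = 11100 → error at position 28.
Flip position 28: 1011100011011011011110010011100 → 1011100011011011011110010010100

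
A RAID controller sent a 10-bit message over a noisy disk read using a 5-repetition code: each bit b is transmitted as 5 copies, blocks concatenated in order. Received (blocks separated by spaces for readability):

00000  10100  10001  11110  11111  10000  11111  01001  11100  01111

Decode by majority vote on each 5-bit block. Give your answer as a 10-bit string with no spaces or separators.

Block 1 (00000): 0 ones → 0
Block 2 (10100): 2 ones → 0
Block 3 (10001): 2 ones → 0
Block 4 (11110): 4 ones → 1
Block 5 (11111): 5 ones → 1
Block 6 (10000): 1 one → 0
Block 7 (11111): 5 ones → 1
Block 8 (01001): 2 ones → 0
Block 9 (11100): 3 ones → 1
Block 10 (01111): 4 ones → 1

0001101011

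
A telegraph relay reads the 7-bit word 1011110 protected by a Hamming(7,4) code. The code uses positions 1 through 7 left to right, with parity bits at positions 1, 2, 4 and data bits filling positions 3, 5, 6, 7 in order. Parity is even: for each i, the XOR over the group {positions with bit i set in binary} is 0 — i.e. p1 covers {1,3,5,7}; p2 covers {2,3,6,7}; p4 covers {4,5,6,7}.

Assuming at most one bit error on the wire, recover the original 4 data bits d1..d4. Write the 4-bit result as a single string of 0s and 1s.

s1 (pos 1,3,5,7): 1⊕1⊕1⊕0 = 1
s2 (pos 2,3,6,7): 0⊕1⊕1⊕0 = 0
s4 (pos 4,5,6,7): 1⊕1⊕1⊕0 = 1
Syndrome s4…s1 = 101 → error at position 5.
Flip position 5: 1011110 → 1011010
Read data bits from positions 3,5,6,7: 1010

1010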